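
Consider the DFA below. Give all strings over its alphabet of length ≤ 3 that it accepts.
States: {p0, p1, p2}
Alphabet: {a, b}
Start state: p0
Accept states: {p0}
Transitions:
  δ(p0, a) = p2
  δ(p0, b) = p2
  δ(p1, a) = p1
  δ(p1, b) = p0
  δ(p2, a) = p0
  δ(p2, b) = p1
ε, aa, ba, abb, bbb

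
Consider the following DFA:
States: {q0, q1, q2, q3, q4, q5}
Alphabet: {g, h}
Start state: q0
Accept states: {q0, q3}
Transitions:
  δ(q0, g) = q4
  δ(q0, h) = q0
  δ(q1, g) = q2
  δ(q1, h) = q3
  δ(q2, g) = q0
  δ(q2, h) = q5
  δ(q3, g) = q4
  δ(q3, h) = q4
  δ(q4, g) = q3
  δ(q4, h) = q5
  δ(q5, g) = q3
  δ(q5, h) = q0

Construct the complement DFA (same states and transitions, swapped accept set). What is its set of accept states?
Complement accept states = All states \ Original accept states
= {q0, q1, q2, q3, q4, q5} \ {q0, q3}
{q1, q2, q4, q5}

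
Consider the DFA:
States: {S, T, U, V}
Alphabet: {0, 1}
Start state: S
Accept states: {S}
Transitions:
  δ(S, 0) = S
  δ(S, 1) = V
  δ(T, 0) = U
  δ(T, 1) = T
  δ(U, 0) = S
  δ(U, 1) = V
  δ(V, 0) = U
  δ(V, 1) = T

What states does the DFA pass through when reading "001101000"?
read '0': S → S
  read '0': S → S
  read '1': S → V
  read '1': V → T
  read '0': T → U
  read '1': U → V
  read '0': V → U
  read '0': U → S
  read '0': S → S
S -> S -> S -> V -> T -> U -> V -> U -> S -> S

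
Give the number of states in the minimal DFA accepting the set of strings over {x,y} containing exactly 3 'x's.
By Myhill–Nerode, count the distinguishable equivalence classes: 5 classes — having seen 0, 1, …, 3, or >3 copies of 'x'; the count-3 class is the only accepting one and >3 is dead.
5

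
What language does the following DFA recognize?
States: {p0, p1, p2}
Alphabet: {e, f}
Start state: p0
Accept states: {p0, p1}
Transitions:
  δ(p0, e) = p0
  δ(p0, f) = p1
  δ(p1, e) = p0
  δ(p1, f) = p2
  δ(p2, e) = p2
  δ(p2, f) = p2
Testing a few strings:
  'f' → accept
  'eeef' → accept
  'feef' → accept
  'e' → accept
State roles: p0=last symbol not f (ok); p1=last symbol f (ok); p2=saw ff (dead)
All strings over {e,f} with no two consecutive f's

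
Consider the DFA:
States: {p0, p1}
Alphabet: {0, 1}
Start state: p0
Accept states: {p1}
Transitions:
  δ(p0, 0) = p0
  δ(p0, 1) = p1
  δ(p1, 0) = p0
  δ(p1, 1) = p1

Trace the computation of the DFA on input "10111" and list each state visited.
read '1': p0 → p1
  read '0': p1 → p0
  read '1': p0 → p1
  read '1': p1 → p1
  read '1': p1 → p1
p0 -> p1 -> p0 -> p1 -> p1 -> p1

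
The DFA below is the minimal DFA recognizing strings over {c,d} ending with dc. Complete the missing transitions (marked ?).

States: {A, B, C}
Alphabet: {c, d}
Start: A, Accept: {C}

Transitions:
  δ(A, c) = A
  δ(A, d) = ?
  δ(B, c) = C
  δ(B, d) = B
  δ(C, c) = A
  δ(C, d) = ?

From the language and accept set, identify what each state tracks — A: no suffix match; B: one trailing d; C: suffix is dc.
Each missing δ(q, a) is the state matching the new tracked value after reading a.
δ(A, d) = B; δ(C, d) = B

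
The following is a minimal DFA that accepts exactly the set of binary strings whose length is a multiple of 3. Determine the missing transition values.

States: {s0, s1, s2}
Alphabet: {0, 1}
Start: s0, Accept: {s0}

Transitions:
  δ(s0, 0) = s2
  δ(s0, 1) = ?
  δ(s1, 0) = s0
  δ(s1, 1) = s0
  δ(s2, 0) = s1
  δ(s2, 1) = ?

From the language and accept set, identify what each state tracks — s0: length ≡ 0 (mod 3); s1: length ≡ 2 (mod 3); s2: length ≡ 1 (mod 3).
Each missing δ(q, a) is the state matching the new tracked value after reading a.
δ(s0, 1) = s2; δ(s2, 1) = s1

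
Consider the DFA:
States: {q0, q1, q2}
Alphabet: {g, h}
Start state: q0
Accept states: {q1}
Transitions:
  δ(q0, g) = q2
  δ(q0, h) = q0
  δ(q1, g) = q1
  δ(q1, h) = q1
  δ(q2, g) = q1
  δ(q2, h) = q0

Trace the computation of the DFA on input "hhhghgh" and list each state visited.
read 'h': q0 → q0
  read 'h': q0 → q0
  read 'h': q0 → q0
  read 'g': q0 → q2
  read 'h': q2 → q0
  read 'g': q0 → q2
  read 'h': q2 → q0
q0 -> q0 -> q0 -> q0 -> q2 -> q0 -> q2 -> q0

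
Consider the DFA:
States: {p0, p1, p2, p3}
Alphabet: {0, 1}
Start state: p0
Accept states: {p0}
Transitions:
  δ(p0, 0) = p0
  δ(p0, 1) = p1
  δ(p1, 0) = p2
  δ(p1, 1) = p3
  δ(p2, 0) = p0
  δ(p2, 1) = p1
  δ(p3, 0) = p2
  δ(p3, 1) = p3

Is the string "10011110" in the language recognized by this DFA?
Processing string "10011110":
  p0 --1--> p1
  p1 --0--> p2
  p2 --0--> p0
  p0 --1--> p1
  p1 --1--> p3
  p3 --1--> p3
  p3 --1--> p3
  p3 --0--> p2
Final state: p2
Accept states: {p0}
No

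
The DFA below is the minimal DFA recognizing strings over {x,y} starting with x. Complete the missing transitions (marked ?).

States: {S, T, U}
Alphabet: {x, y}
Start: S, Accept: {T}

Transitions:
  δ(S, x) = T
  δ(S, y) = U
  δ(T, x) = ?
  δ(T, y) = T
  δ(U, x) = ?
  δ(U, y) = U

From the language and accept set, identify what each state tracks — S: no input read; T: started with x; U: started with y (dead).
Each missing δ(q, a) is the state matching the new tracked value after reading a.
δ(T, x) = T; δ(U, x) = U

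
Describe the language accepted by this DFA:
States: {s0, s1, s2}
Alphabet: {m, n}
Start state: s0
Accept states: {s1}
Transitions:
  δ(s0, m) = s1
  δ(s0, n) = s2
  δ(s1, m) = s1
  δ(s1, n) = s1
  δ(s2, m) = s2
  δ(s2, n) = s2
Testing a few strings:
  'nn' → reject
  'nmm' → reject
  'n' → reject
  'm' → accept
State roles: s0=no input read; s1=started with m; s2=started with n (dead)
All strings over {m,n} starting with m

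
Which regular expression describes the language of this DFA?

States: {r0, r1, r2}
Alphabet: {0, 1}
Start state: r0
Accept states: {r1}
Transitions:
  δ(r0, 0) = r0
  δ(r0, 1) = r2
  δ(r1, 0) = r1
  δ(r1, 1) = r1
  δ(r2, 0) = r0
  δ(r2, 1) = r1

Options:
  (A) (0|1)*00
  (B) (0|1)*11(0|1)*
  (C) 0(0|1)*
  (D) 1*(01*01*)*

Check each option against the DFA on short strings; one disagreement eliminates an option:
  (A) (0|1)*00: on '00' the DFA goes r0 → r0 → r0 and rejects (r0 ∉ Accept), but the regex matches it → eliminate
  (B) (0|1)*11(0|1)*: agrees with the DFA on every string of length ≤ 6
  (C) 0(0|1)*: on '0' the DFA goes r0 → r0 and rejects (r0 ∉ Accept), but the regex matches it → eliminate
  (D) 1*(01*01*)*: on ε the DFA stays in r0 and rejects (r0 ∉ Accept), but the regex matches it → eliminate
Only (B) is consistent with the DFA.
(B) (0|1)*11(0|1)*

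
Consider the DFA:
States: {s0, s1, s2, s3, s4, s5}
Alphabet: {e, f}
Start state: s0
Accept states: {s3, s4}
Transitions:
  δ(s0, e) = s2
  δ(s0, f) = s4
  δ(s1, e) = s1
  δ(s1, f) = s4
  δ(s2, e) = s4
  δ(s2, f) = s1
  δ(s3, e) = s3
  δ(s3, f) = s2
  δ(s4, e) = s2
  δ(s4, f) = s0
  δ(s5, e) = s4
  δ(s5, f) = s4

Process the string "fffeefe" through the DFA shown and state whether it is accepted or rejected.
Processing string "fffeefe":
  s0 --f--> s4
  s4 --f--> s0
  s0 --f--> s4
  s4 --e--> s2
  s2 --e--> s4
  s4 --f--> s0
  s0 --e--> s2
Final state: s2
Accept states: {s3, s4}
No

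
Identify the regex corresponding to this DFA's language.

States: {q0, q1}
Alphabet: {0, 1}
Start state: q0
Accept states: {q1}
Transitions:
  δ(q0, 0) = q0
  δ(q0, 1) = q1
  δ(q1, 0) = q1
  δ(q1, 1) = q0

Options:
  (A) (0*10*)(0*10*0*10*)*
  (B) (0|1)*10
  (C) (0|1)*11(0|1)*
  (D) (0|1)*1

Check each option against the DFA on short strings; one disagreement eliminates an option:
  (A) (0*10*)(0*10*0*10*)*: agrees with the DFA on every string of length ≤ 6
  (B) (0|1)*10: on '1' the DFA goes q0 → q1 and accepts (q1 ∈ Accept), but the regex does not match it → eliminate
  (C) (0|1)*11(0|1)*: on '1' the DFA goes q0 → q1 and accepts (q1 ∈ Accept), but the regex does not match it → eliminate
  (D) (0|1)*1: on '10' the DFA goes q0 → q1 → q1 and accepts (q1 ∈ Accept), but the regex does not match it → eliminate
Only (A) is consistent with the DFA.
(A) (0*10*)(0*10*0*10*)*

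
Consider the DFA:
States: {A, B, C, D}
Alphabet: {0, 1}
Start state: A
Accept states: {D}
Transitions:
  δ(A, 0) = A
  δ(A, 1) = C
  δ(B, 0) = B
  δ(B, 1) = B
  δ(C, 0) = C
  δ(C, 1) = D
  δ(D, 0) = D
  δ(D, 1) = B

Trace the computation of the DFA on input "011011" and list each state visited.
read '0': A → A
  read '1': A → C
  read '1': C → D
  read '0': D → D
  read '1': D → B
  read '1': B → B
A -> A -> C -> D -> D -> B -> B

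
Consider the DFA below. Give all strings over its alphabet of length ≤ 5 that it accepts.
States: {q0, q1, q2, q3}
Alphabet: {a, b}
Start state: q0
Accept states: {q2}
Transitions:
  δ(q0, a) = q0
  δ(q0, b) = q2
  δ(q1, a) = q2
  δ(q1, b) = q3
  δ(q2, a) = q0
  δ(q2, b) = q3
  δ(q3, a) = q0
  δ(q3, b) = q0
b, ab, aab, bab, aaab, abab, baab, bbab, bbbb, aaaab, aabab, abaab, abbab, abbbb, baaab, babab, bbaab, bbbab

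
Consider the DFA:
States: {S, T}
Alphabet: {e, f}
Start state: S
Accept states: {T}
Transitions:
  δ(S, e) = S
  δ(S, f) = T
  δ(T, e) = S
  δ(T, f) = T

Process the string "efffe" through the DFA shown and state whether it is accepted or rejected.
Processing string "efffe":
  S --e--> S
  S --f--> T
  T --f--> T
  T --f--> T
  T --e--> S
Final state: S
Accept states: {T}
No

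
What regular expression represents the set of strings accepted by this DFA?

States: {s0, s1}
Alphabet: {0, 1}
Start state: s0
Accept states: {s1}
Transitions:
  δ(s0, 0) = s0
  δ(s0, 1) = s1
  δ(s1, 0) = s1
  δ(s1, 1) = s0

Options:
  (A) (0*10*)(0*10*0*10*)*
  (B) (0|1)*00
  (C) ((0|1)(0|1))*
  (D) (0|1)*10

Check each option against the DFA on short strings; one disagreement eliminates an option:
  (A) (0*10*)(0*10*0*10*)*: agrees with the DFA on every string of length ≤ 6
  (B) (0|1)*00: on '1' the DFA goes s0 → s1 and accepts (s1 ∈ Accept), but the regex does not match it → eliminate
  (C) ((0|1)(0|1))*: on ε the DFA stays in s0 and rejects (s0 ∉ Accept), but the regex matches it → eliminate
  (D) (0|1)*10: on '1' the DFA goes s0 → s1 and accepts (s1 ∈ Accept), but the regex does not match it → eliminate
Only (A) is consistent with the DFA.
(A) (0*10*)(0*10*0*10*)*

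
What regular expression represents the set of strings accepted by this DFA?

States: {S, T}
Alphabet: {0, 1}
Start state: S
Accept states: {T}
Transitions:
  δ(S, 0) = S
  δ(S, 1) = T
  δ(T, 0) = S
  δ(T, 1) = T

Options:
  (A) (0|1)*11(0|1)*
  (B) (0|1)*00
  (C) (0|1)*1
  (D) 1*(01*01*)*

Check each option against the DFA on short strings; one disagreement eliminates an option:
  (A) (0|1)*11(0|1)*: on '1' the DFA goes S → T and accepts (T ∈ Accept), but the regex does not match it → eliminate
  (B) (0|1)*00: on '1' the DFA goes S → T and accepts (T ∈ Accept), but the regex does not match it → eliminate
  (C) (0|1)*1: agrees with the DFA on every string of length ≤ 6
  (D) 1*(01*01*)*: on ε the DFA stays in S and rejects (S ∉ Accept), but the regex matches it → eliminate
Only (C) is consistent with the DFA.
(C) (0|1)*1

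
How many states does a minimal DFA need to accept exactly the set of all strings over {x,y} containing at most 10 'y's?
By Myhill–Nerode, count the distinguishable equivalence classes: 12 classes — having seen 0, 1, …, 10, or >10 copies of 'y'; counts 0 through 10 are accepting and >10 is dead.
12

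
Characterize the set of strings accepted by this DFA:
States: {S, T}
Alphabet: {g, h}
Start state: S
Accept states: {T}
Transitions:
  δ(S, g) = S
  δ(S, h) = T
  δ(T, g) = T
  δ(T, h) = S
Testing a few strings:
  'h' → accept
  'hgh' → reject
  'ghg' → accept
  'g' → reject
State roles: S=even number of h's so far; T=odd number of h's so far
All strings over {g,h} with an odd number of h's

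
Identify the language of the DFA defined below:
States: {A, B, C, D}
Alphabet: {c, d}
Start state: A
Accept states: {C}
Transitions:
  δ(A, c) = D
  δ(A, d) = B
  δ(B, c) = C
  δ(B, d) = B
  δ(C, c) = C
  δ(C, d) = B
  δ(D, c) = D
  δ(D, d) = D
Testing a few strings:
  'cdc' → reject
  'ccdc' → reject
  'ddc' → accept
  'cdcc' → reject
State roles: A=no input read; B=started with d, last symbol d; C=started with d, last symbol c; D=started with c (dead)
All strings over {c,d} that start with d and end with c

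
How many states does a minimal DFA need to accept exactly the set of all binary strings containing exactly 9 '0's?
By Myhill–Nerode, count the distinguishable equivalence classes: 11 classes — having seen 0, 1, …, 9, or >9 copies of '0'; the count-9 class is the only accepting one and >9 is dead.
11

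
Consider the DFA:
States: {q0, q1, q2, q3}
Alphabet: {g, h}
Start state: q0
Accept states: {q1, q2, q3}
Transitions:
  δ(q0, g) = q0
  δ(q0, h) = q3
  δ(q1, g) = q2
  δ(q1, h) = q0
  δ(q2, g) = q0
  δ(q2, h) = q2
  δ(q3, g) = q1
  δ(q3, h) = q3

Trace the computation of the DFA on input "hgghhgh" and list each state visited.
read 'h': q0 → q3
  read 'g': q3 → q1
  read 'g': q1 → q2
  read 'h': q2 → q2
  read 'h': q2 → q2
  read 'g': q2 → q0
  read 'h': q0 → q3
q0 -> q3 -> q1 -> q2 -> q2 -> q2 -> q0 -> q3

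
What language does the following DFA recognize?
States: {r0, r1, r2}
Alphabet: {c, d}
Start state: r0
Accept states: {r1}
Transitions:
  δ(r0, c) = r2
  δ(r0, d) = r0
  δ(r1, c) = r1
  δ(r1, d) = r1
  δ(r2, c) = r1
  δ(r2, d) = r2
Testing a few strings:
  'cdc' → accept
  'cddd' → reject
  'dd' → reject
  'ccdc' → accept
State roles: r0=zero c's seen; r1=≥ two c's seen; r2=one c seen
All strings over {c,d} containing at least two c's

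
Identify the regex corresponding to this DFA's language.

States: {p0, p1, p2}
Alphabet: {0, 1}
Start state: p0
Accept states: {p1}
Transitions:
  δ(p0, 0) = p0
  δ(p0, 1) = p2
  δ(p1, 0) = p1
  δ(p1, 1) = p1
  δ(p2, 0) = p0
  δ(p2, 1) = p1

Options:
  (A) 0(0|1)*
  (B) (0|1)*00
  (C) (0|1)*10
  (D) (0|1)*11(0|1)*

Check each option against the DFA on short strings; one disagreement eliminates an option:
  (A) 0(0|1)*: on '0' the DFA goes p0 → p0 and rejects (p0 ∉ Accept), but the regex matches it → eliminate
  (B) (0|1)*00: on '00' the DFA goes p0 → p0 → p0 and rejects (p0 ∉ Accept), but the regex matches it → eliminate
  (C) (0|1)*10: on '10' the DFA goes p0 → p2 → p0 and rejects (p0 ∉ Accept), but the regex matches it → eliminate
  (D) (0|1)*11(0|1)*: agrees with the DFA on every string of length ≤ 6
Only (D) is consistent with the DFA.
(D) (0|1)*11(0|1)*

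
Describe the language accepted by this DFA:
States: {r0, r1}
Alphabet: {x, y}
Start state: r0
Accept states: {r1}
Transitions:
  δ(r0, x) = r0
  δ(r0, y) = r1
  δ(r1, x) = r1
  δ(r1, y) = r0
Testing a few strings:
  'xyx' → accept
  'yx' → accept
  'y' → accept
  'x' → reject
State roles: r0=even number of y's so far; r1=odd number of y's so far
All strings over {x,y} with an odd number of y's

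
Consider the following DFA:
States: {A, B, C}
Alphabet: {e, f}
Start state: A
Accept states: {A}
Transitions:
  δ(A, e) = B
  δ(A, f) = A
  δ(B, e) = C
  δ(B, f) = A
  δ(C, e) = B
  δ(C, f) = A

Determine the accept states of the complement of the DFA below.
Complement accept states = All states \ Original accept states
= {A, B, C} \ {A}
{B, C}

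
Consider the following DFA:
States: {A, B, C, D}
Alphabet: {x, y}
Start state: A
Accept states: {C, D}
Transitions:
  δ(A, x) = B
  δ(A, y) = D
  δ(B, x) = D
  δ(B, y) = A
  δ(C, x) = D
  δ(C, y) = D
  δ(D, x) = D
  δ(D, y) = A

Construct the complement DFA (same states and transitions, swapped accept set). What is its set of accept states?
Complement accept states = All states \ Original accept states
= {A, B, C, D} \ {C, D}
{A, B}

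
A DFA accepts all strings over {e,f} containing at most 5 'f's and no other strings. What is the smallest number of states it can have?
By Myhill–Nerode, count the distinguishable equivalence classes: 7 classes — having seen 0, 1, …, 5, or >5 copies of 'f'; counts 0 through 5 are accepting and >5 is dead.
7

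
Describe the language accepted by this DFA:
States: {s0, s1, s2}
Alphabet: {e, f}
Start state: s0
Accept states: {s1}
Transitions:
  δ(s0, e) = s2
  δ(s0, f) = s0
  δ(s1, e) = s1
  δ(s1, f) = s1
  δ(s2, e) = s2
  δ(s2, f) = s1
Testing a few strings:
  'eee' → reject
  'fee' → reject
  'ef' → accept
  'fe' → reject
State roles: s0=no e seen yet; s1=substring ef seen; s2=seen a e, waiting for f
All strings over {e,f} containing the substring ef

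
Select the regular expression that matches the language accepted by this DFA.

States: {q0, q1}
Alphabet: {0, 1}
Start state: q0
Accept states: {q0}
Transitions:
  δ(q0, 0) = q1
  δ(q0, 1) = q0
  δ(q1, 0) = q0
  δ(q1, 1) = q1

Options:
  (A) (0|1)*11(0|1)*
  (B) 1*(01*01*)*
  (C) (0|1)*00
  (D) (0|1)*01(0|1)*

Check each option against the DFA on short strings; one disagreement eliminates an option:
  (A) (0|1)*11(0|1)*: on ε the DFA stays in q0 and accepts (q0 ∈ Accept), but the regex does not match it → eliminate
  (B) 1*(01*01*)*: agrees with the DFA on every string of length ≤ 6
  (C) (0|1)*00: on ε the DFA stays in q0 and accepts (q0 ∈ Accept), but the regex does not match it → eliminate
  (D) (0|1)*01(0|1)*: on ε the DFA stays in q0 and accepts (q0 ∈ Accept), but the regex does not match it → eliminate
Only (B) is consistent with the DFA.
(B) 1*(01*01*)*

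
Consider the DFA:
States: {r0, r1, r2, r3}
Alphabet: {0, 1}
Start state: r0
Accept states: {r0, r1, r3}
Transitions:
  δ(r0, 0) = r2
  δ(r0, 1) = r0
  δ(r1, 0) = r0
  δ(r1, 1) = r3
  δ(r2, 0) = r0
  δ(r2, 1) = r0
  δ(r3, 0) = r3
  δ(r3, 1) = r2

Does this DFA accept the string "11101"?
Processing string "11101":
  r0 --1--> r0
  r0 --1--> r0
  r0 --1--> r0
  r0 --0--> r2
  r2 --1--> r0
Final state: r0
Accept states: {r0, r1, r3}
Yes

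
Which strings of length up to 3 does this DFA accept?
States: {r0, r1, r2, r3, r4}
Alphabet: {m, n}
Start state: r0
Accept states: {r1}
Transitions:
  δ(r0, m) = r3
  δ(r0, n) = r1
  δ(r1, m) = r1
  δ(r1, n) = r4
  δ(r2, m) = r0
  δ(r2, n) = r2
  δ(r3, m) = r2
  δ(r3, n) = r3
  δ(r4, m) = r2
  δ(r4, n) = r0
n, nm, nmm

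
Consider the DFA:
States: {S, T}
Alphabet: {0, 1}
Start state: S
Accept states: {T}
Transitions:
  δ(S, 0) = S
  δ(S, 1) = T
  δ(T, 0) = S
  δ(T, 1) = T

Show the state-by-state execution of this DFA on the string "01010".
read '0': S → S
  read '1': S → T
  read '0': T → S
  read '1': S → T
  read '0': T → S
S -> S -> T -> S -> T -> S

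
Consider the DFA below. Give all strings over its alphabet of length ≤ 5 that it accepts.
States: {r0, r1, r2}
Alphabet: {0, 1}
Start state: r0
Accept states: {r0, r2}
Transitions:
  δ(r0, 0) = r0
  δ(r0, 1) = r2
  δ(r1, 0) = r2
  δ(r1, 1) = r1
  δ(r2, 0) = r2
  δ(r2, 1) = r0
ε, 0, 1, 00, 01, 10, 11, 000, 001, 010, 011, 100, 101, 110, 111, 0000, 0001, 0010, 0011, 0100, 0101, 0110, 0111, 1000, 1001, 1010, 1011, 1100, 1101, 1110, 1111, 00000, 00001, 00010, 00011, 00100, 00101, 00110, 00111, 01000, 01001, 01010, 01011, 01100, 01101, 01110, 01111, 10000, 10001, 10010, 10011, 10100, 10101, 10110, 10111, 11000, 11001, 11010, 11011, 11100, 11101, 11110, 11111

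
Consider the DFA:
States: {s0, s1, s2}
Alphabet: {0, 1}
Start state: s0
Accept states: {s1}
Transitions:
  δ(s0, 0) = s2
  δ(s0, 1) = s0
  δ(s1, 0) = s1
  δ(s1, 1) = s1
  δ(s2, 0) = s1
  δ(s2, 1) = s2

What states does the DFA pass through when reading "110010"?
read '1': s0 → s0
  read '1': s0 → s0
  read '0': s0 → s2
  read '0': s2 → s1
  read '1': s1 → s1
  read '0': s1 → s1
s0 -> s0 -> s0 -> s2 -> s1 -> s1 -> s1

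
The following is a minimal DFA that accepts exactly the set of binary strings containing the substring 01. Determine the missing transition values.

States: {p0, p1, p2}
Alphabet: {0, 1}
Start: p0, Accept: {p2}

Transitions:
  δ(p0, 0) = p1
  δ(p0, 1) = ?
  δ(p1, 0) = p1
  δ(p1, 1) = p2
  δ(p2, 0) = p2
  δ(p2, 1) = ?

From the language and accept set, identify what each state tracks — p0: no 0 seen yet; p1: seen a 0, waiting for 1; p2: substring 01 seen.
Each missing δ(q, a) is the state matching the new tracked value after reading a.
δ(p0, 1) = p0; δ(p2, 1) = p2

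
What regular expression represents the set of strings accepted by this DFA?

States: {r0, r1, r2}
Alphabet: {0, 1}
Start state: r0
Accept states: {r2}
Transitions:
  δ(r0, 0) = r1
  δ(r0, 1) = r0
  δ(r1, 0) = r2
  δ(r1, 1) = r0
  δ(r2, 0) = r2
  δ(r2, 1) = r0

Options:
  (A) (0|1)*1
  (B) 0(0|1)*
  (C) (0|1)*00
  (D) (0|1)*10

Check each option against the DFA on short strings; one disagreement eliminates an option:
  (A) (0|1)*1: on '1' the DFA goes r0 → r0 and rejects (r0 ∉ Accept), but the regex matches it → eliminate
  (B) 0(0|1)*: on '0' the DFA goes r0 → r1 and rejects (r1 ∉ Accept), but the regex matches it → eliminate
  (C) (0|1)*00: agrees with the DFA on every string of length ≤ 6
  (D) (0|1)*10: on '00' the DFA goes r0 → r1 → r2 and accepts (r2 ∈ Accept), but the regex does not match it → eliminate
Only (C) is consistent with the DFA.
(C) (0|1)*00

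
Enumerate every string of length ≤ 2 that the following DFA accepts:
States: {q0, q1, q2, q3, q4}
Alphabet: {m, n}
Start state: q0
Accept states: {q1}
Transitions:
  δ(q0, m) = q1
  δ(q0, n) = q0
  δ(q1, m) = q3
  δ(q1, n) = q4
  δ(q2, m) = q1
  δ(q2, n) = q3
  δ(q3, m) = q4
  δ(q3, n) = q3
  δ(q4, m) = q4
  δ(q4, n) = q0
m, nm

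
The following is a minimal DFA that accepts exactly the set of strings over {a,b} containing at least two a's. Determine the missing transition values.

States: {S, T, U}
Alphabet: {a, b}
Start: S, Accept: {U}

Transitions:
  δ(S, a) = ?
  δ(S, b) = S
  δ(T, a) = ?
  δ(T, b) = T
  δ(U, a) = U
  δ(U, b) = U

From the language and accept set, identify what each state tracks — S: zero a's seen; T: one a seen; U: ≥ two a's seen.
Each missing δ(q, a) is the state matching the new tracked value after reading a.
δ(S, a) = T; δ(T, a) = U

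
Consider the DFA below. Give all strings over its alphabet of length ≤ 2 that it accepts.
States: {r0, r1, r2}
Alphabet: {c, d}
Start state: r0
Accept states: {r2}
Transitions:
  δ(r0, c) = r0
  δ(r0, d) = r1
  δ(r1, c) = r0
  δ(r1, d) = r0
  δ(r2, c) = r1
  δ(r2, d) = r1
None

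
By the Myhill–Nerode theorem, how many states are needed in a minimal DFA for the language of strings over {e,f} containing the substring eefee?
By Myhill–Nerode, count the distinguishable equivalence classes: 6 classes — one per longest suffix of the input that is a prefix of 'eefee' (lengths 0 through 4), plus an absorbing 'already seen eefee' class.
6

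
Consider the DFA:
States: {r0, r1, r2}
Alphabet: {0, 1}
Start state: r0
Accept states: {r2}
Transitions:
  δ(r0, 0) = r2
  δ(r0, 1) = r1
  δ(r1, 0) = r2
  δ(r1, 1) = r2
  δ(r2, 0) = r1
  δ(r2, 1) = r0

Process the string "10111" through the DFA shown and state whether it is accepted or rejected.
Processing string "10111":
  r0 --1--> r1
  r1 --0--> r2
  r2 --1--> r0
  r0 --1--> r1
  r1 --1--> r2
Final state: r2
Accept states: {r2}
Yes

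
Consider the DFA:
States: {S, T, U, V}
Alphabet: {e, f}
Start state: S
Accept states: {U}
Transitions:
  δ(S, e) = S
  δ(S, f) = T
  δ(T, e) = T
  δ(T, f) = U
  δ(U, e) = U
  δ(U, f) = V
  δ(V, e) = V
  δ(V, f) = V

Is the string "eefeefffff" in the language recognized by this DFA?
Processing string "eefeefffff":
  S --e--> S
  S --e--> S
  S --f--> T
  T --e--> T
  T --e--> T
  T --f--> U
  U --f--> V
  V --f--> V
  V --f--> V
  V --f--> V
Final state: V
Accept states: {U}
No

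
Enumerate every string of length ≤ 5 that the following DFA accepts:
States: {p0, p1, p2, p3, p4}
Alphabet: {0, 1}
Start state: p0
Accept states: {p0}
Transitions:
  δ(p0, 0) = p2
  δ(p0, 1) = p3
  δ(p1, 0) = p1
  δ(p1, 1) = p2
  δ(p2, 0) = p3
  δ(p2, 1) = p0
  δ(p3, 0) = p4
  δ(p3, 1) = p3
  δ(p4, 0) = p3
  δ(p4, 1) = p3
ε, 01, 0101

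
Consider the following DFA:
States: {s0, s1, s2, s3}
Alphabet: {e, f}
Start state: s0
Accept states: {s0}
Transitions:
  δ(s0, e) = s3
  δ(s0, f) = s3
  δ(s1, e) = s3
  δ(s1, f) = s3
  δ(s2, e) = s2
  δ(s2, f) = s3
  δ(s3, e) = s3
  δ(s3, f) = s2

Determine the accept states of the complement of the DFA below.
Complement accept states = All states \ Original accept states
= {s0, s1, s2, s3} \ {s0}
{s1, s2, s3}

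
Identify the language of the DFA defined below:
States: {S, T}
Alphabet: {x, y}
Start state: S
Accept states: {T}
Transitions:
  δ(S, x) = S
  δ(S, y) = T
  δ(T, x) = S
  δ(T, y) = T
Testing a few strings:
  'y' → accept
  'yyx' → reject
  'x' → reject
  'yxy' → accept
State roles: S=last symbol not y; T=last symbol is y
All strings over {x,y} ending with y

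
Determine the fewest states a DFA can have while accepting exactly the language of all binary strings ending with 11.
By Myhill–Nerode, count the distinguishable equivalence classes: 3 classes — one per longest suffix of the input that is a prefix of '11' (lengths 0 through 2); only the length-2 class is accepting.
3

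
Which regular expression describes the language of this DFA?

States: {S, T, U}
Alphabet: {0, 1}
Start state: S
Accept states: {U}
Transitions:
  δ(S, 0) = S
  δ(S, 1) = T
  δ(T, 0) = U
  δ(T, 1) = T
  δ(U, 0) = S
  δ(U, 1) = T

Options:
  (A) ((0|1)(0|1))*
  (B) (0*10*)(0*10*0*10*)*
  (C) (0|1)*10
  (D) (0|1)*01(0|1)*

Check each option against the DFA on short strings; one disagreement eliminates an option:
  (A) ((0|1)(0|1))*: on ε the DFA stays in S and rejects (S ∉ Accept), but the regex matches it → eliminate
  (B) (0*10*)(0*10*0*10*)*: on '1' the DFA goes S → T and rejects (T ∉ Accept), but the regex matches it → eliminate
  (C) (0|1)*10: agrees with the DFA on every string of length ≤ 6
  (D) (0|1)*01(0|1)*: on '01' the DFA goes S → S → T and rejects (T ∉ Accept), but the regex matches it → eliminate
Only (C) is consistent with the DFA.
(C) (0|1)*10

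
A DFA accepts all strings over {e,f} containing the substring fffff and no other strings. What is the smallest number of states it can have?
By Myhill–Nerode, count the distinguishable equivalence classes: 6 classes — one per longest suffix of the input that is a prefix of 'fffff' (lengths 0 through 4), plus an absorbing 'already seen fffff' class.
6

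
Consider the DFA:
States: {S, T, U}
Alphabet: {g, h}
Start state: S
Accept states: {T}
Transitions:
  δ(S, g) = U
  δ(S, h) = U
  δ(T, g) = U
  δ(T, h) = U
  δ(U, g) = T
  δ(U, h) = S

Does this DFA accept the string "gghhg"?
Processing string "gghhg":
  S --g--> U
  U --g--> T
  T --h--> U
  U --h--> S
  S --g--> U
Final state: U
Accept states: {T}
No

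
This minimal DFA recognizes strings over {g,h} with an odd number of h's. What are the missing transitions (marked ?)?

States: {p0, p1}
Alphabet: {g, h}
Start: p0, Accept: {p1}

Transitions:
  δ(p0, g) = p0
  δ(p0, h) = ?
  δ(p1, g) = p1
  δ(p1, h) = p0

From the language and accept set, identify what each state tracks — p0: even number of h's so far; p1: odd number of h's so far.
Each missing δ(q, a) is the state matching the new tracked value after reading a.
δ(p0, h) = p1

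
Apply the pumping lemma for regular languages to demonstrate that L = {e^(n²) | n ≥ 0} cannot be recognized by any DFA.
Assume L is regular with pumping length p. Idea: pumping adds a fixed amount, but gaps between consecutive squares grow.
Choose s = e^(p²) (length p² ≥ p). By the pumping lemma, s = xyz with |xy| ≤ p, |y| > 0, so |y| = k with 1 ≤ k ≤ p. Then |xy²z| = p²+k. Since p² < p²+k ≤ p²+p < (p+1)², the length p²+k lies strictly between consecutive squares, so it is not a perfect square and xy²z ∉ L.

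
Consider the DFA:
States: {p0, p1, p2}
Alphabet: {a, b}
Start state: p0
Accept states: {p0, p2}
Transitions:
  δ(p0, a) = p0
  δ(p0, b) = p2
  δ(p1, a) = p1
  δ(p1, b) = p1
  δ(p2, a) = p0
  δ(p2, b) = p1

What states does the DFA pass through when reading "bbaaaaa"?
read 'b': p0 → p2
  read 'b': p2 → p1
  read 'a': p1 → p1
  read 'a': p1 → p1
  read 'a': p1 → p1
  read 'a': p1 → p1
  read 'a': p1 → p1
p0 -> p2 -> p1 -> p1 -> p1 -> p1 -> p1 -> p1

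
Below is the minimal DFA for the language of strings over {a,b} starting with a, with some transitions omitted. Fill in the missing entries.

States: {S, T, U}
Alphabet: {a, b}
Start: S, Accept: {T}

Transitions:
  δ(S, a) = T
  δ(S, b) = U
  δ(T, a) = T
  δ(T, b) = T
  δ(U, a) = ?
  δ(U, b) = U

From the language and accept set, identify what each state tracks — S: no input read; T: started with a; U: started with b (dead).
Each missing δ(q, a) is the state matching the new tracked value after reading a.
δ(U, a) = U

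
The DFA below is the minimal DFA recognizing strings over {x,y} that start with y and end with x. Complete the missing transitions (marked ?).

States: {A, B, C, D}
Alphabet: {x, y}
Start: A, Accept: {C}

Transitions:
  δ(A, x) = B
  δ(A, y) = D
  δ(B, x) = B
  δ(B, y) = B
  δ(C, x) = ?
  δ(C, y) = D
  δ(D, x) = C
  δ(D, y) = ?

From the language and accept set, identify what each state tracks — A: no input read; B: started with x (dead); C: started with y, last symbol x; D: started with y, last symbol y.
Each missing δ(q, a) is the state matching the new tracked value after reading a.
δ(C, x) = C; δ(D, y) = D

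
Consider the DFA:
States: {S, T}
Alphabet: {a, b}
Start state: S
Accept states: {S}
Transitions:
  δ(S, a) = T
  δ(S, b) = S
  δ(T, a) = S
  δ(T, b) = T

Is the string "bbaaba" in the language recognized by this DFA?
Processing string "bbaaba":
  S --b--> S
  S --b--> S
  S --a--> T
  T --a--> S
  S --b--> S
  S --a--> T
Final state: T
Accept states: {S}
No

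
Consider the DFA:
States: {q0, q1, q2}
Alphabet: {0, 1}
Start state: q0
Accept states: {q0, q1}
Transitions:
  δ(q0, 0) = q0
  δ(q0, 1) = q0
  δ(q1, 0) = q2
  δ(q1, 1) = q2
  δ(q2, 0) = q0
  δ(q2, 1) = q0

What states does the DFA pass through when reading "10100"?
read '1': q0 → q0
  read '0': q0 → q0
  read '1': q0 → q0
  read '0': q0 → q0
  read '0': q0 → q0
q0 -> q0 -> q0 -> q0 -> q0 -> q0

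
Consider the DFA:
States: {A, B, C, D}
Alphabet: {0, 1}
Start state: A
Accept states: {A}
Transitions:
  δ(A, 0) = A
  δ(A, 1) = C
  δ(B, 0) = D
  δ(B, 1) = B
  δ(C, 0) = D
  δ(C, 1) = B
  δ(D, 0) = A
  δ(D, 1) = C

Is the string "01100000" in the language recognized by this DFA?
Processing string "01100000":
  A --0--> A
  A --1--> C
  C --1--> B
  B --0--> D
  D --0--> A
  A --0--> A
  A --0--> A
  A --0--> A
Final state: A
Accept states: {A}
Yes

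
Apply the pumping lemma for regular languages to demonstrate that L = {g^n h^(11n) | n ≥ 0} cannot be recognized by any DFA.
Assume L is regular with pumping length p. Idea: pumping the g-block breaks the 1:11 ratio.
Choose s = g^p h^(11p) (length 12p ≥ p). By the pumping lemma, s = xyz with |xy| ≤ p, |y| > 0, so y = g^k with k ≥ 1. Then xy²z = g^(p+k) h^(11p). For this to be in L we would need 11p = 11(p+k), i.e. 11k = 0, contradicting k ≥ 1. So xy²z ∉ L.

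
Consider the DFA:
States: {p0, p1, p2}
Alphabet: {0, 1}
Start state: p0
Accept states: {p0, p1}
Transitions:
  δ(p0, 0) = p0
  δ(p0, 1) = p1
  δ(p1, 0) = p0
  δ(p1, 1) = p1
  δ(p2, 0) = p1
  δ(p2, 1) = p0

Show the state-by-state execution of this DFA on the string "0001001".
read '0': p0 → p0
  read '0': p0 → p0
  read '0': p0 → p0
  read '1': p0 → p1
  read '0': p1 → p0
  read '0': p0 → p0
  read '1': p0 → p1
p0 -> p0 -> p0 -> p0 -> p1 -> p0 -> p0 -> p1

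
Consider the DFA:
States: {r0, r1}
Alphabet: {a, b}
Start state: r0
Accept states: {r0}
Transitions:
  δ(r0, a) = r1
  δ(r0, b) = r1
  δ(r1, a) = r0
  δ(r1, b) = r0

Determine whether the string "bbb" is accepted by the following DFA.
Processing string "bbb":
  r0 --b--> r1
  r1 --b--> r0
  r0 --b--> r1
Final state: r1
Accept states: {r0}
No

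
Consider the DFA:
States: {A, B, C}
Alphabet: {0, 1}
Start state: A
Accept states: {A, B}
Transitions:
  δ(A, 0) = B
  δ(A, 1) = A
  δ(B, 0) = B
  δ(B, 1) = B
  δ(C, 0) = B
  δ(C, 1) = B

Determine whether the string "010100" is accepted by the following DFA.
Processing string "010100":
  A --0--> B
  B --1--> B
  B --0--> B
  B --1--> B
  B --0--> B
  B --0--> B
Final state: B
Accept states: {A, B}
Yes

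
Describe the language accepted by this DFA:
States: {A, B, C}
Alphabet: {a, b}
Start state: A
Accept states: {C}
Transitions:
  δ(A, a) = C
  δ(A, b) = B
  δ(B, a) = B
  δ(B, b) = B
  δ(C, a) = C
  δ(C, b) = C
Testing a few strings:
  'ab' → accept
  'b' → reject
  'bbb' → reject
  'aa' → accept
State roles: A=no input read; B=started with b (dead); C=started with a
All strings over {a,b} starting with a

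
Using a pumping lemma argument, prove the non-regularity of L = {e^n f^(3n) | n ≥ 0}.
Assume L is regular with pumping length p. Idea: pumping the e-block breaks the 1:3 ratio.
Choose s = e^p f^(3p) (length 4p ≥ p). By the pumping lemma, s = xyz with |xy| ≤ p, |y| > 0, so y = e^k with k ≥ 1. Then xy²z = e^(p+k) f^(3p). For this to be in L we would need 3p = 3(p+k), i.e. 3k = 0, contradicting k ≥ 1. So xy²z ∉ L.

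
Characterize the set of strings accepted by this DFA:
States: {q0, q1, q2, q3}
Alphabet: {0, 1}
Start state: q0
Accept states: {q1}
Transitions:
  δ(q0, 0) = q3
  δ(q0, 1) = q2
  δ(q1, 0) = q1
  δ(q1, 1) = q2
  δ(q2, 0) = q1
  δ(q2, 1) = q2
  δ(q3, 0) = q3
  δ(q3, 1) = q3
Testing a few strings:
  '0' → reject
  '0100' → reject
  '1000' → accept
  '0000' → reject
State roles: q0=no input read; q1=started with 1, last symbol 0; q2=started with 1, last symbol 1; q3=started with 0 (dead)
All binary strings that start with 1 and end with 0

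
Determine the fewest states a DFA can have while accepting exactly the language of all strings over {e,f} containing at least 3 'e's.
By Myhill–Nerode, count the distinguishable equivalence classes: 4 classes — having seen 0, 1, 2, or ≥3 copies of 'e'; any two classes i < j (j ≤ 3) are distinguished by the string e^(3−j), which takes class j to 3 copies (accepted) but leaves class i below 3 (rejected).
4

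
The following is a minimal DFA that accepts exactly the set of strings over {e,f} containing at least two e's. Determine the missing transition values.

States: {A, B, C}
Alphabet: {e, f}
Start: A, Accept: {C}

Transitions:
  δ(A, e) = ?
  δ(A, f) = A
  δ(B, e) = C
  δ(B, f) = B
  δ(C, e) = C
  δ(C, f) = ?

From the language and accept set, identify what each state tracks — A: zero e's seen; B: one e seen; C: ≥ two e's seen.
Each missing δ(q, a) is the state matching the new tracked value after reading a.
δ(A, e) = B; δ(C, f) = C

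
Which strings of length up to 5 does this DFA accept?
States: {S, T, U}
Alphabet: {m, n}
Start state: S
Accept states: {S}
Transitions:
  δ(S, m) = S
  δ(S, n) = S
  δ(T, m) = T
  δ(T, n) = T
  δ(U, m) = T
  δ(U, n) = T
ε, m, n, mm, mn, nm, nn, mmm, mmn, mnm, mnn, nmm, nmn, nnm, nnn, mmmm, mmmn, mmnm, mmnn, mnmm, mnmn, mnnm, mnnn, nmmm, nmmn, nmnm, nmnn, nnmm, nnmn, nnnm, nnnn, mmmmm, mmmmn, mmmnm, mmmnn, mmnmm, mmnmn, mmnnm, mmnnn, mnmmm, mnmmn, mnmnm, mnmnn, mnnmm, mnnmn, mnnnm, mnnnn, nmmmm, nmmmn, nmmnm, nmmnn, nmnmm, nmnmn, nmnnm, nmnnn, nnmmm, nnmmn, nnmnm, nnmnn, nnnmm, nnnmn, nnnnm, nnnnn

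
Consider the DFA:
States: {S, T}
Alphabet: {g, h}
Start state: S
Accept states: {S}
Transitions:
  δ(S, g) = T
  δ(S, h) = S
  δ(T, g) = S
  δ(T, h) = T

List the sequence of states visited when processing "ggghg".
read 'g': S → T
  read 'g': T → S
  read 'g': S → T
  read 'h': T → T
  read 'g': T → S
S -> T -> S -> T -> T -> S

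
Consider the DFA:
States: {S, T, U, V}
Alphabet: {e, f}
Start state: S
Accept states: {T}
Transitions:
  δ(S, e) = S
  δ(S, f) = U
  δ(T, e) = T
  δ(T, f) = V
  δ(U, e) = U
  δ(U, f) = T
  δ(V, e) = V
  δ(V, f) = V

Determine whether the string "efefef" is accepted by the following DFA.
Processing string "efefef":
  S --e--> S
  S --f--> U
  U --e--> U
  U --f--> T
  T --e--> T
  T --f--> V
Final state: V
Accept states: {T}
No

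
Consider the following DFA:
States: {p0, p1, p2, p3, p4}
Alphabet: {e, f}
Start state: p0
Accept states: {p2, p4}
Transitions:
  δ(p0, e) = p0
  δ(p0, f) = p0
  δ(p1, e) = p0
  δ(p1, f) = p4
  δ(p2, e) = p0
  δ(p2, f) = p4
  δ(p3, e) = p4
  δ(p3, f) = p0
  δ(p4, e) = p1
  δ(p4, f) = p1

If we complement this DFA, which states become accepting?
Complement accept states = All states \ Original accept states
= {p0, p1, p2, p3, p4} \ {p2, p4}
{p0, p1, p3}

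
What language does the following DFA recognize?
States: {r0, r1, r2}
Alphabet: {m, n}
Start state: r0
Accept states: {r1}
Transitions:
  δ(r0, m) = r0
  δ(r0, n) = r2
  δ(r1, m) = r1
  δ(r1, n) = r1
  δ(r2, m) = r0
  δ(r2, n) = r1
Testing a few strings:
  'nmm' → reject
  'mmn' → reject
  'mnmm' → reject
  'mmm' → reject
State roles: r0=no progress toward nn; r1=substring nn seen; r2=one trailing n
All strings over {m,n} containing the substring nn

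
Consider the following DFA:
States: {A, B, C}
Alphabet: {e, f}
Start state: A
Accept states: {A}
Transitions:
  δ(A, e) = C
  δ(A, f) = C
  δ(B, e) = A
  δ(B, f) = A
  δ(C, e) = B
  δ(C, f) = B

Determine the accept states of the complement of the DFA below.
Complement accept states = All states \ Original accept states
= {A, B, C} \ {A}
{B, C}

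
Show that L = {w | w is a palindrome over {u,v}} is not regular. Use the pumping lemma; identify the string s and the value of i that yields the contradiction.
Assume L is regular with pumping length p. Idea: pumping the leading u-block breaks the symmetry.
Choose s = u^p v u^p (a palindrome of length 2p+1 ≥ p). By the pumping lemma, s = xyz with |xy| ≤ p, |y| > 0, so y = u^k with k > 0 (xy lies entirely in the first u^p). Then xy²z = u^(p+k) v u^p, which is not a palindrome since p+k ≠ p.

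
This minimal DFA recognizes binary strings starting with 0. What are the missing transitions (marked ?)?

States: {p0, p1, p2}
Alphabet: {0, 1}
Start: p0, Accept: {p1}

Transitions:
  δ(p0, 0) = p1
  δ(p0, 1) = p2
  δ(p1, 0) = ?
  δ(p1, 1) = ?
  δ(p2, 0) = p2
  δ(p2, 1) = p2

From the language and accept set, identify what each state tracks — p0: no input read; p1: started with 0; p2: started with 1 (dead).
Each missing δ(q, a) is the state matching the new tracked value after reading a.
δ(p1, 0) = p1; δ(p1, 1) = p1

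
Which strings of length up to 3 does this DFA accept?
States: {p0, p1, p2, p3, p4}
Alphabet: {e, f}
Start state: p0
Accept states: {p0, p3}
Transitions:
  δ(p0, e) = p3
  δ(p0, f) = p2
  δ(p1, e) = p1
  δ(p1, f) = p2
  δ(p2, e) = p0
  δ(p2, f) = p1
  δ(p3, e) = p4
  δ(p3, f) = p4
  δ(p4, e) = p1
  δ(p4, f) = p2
ε, e, fe, fee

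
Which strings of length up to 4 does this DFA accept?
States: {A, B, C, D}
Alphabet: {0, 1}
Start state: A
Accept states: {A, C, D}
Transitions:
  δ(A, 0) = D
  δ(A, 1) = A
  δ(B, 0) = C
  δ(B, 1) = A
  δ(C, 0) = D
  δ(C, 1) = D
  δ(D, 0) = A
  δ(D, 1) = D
ε, 0, 1, 00, 01, 10, 11, 000, 001, 010, 011, 100, 101, 110, 111, 0000, 0001, 0010, 0011, 0100, 0101, 0110, 0111, 1000, 1001, 1010, 1011, 1100, 1101, 1110, 1111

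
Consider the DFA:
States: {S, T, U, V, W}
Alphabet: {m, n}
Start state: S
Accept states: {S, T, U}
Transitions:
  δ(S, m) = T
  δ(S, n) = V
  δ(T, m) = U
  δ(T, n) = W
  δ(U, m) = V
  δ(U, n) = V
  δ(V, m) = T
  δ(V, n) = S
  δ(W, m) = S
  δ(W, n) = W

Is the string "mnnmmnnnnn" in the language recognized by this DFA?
Processing string "mnnmmnnnnn":
  S --m--> T
  T --n--> W
  W --n--> W
  W --m--> S
  S --m--> T
  T --n--> W
  W --n--> W
  W --n--> W
  W --n--> W
  W --n--> W
Final state: W
Accept states: {S, T, U}
No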